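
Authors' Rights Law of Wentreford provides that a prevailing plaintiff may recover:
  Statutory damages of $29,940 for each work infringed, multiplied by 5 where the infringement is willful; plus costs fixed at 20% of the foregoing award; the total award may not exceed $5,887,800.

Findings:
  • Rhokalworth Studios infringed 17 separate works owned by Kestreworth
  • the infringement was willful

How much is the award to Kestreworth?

Statutory damages: 17 × $29,940 = $508,980
Multiplied by 5: 5 × $508,980 = $2,544,900
Costs: 20% of $2,544,900 = $508,980
Award plus costs: $2,544,900 + $508,980 = $3,053,880
Cap at $5,887,800: $3,053,880 is within the cap, no reduction.

Award: $3,053,880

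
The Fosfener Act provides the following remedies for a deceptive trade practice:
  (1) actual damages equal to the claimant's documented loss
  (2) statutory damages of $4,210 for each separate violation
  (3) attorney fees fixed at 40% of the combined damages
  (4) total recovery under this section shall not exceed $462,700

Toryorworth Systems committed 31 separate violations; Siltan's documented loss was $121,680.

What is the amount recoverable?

Statutory damages: 31 × $4,210 = $130,510
Combined damages: $121,680 + $130,510 = $252,190
Attorney fees: 40% of $252,190 = $100,876
Total before cap: $252,190 + $100,876 = $353,066
Cap at $462,700: $353,066 is within the cap, no reduction.

$353,066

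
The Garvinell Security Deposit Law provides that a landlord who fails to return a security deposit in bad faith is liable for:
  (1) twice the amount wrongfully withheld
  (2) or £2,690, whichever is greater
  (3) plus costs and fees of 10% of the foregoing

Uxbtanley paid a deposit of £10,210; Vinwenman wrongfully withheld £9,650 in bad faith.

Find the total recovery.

£21,230

Doubled: 2 × £9,650 = £19,300
Minimum £2,690: £19,300 meets the minimum, no increase.
Costs and fees: 10% of £19,300 = £1,930
Total recovery: £19,300 + £1,930 = £21,230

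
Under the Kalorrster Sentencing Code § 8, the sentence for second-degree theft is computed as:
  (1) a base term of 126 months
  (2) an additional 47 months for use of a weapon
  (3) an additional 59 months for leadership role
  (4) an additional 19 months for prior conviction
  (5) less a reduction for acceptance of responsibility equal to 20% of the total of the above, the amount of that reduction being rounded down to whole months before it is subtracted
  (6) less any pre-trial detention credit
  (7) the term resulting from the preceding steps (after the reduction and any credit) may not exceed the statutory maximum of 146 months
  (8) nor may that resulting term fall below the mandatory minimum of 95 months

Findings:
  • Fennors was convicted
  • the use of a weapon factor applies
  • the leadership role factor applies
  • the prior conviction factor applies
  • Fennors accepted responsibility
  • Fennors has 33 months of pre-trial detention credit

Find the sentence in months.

146 months

Use of a weapon enhancement: +47 months
Leadership role enhancement: +59 months
Prior conviction enhancement: +19 months
Adjusted term: 126 months + 47 months + 59 months + 19 months = 251 months
Acceptance of responsibility reduction: 20% of 251 months = 50 months (rounded down)
After reduction: 251 − 50 = 201 months
Less pre-trial detention credit: 201 months − 33 months = 168 months
Cap at 146 months: 168 months exceeds the cap → 146 months
Minimum 95 months: 146 months meets the minimum, no increase.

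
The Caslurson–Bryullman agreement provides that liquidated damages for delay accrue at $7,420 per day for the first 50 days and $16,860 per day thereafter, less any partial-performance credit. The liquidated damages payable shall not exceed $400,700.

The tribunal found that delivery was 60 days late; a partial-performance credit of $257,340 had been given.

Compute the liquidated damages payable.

First 50 days: 50 × $7,420 = $371,000
Remaining days: (60 − 50) × $16,860 = $168,600
Accrued per-day damages: $371,000 + $168,600 = $539,600
Less partial-performance credit: $539,600 − $257,340 = $282,260
Cap at $400,700: $282,260 is within the cap, no reduction.

$282,260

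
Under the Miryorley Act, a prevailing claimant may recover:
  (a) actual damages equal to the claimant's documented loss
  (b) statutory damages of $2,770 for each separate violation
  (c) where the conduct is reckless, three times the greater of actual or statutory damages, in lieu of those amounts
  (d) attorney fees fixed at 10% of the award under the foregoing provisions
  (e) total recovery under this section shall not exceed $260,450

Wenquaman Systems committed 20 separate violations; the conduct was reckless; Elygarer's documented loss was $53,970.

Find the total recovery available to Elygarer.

Statutory damages: 20 × $2,770 = $55,400
Greater of actual damages ($53,970) or statutory damages ($55,400): $55,400
Trebled: 3 × $55,400 = $166,200
Attorney fees: 10% of $166,200 = $16,620
Total before cap: $166,200 + $16,620 = $182,820
Cap at $260,450: $182,820 is within the cap, no reduction.

$182,820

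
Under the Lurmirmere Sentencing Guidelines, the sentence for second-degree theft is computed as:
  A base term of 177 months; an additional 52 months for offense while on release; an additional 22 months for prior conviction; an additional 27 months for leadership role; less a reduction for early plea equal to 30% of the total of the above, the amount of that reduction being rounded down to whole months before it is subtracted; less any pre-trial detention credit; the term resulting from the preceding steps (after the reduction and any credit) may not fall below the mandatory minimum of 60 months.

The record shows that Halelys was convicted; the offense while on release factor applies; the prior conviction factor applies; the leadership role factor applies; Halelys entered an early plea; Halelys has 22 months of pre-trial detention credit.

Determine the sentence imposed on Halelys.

Offense while on release enhancement: +52 months
Prior conviction enhancement: +22 months
Leadership role enhancement: +27 months
Adjusted term: 177 months + 52 months + 22 months + 27 months = 278 months
Early plea reduction: 30% of 278 months = 83 months (rounded down)
After reduction: 278 − 83 = 195 months
Less pre-trial detention credit: 195 months − 22 months = 173 months
Minimum 60 months: 173 months meets the minimum, no increase.

173 months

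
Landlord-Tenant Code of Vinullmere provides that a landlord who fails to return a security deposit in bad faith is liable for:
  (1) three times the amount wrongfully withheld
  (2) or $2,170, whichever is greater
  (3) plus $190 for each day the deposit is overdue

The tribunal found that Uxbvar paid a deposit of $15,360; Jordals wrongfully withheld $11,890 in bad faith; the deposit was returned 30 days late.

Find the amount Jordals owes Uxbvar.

Trebled: 3 × $11,890 = $35,670
Minimum $2,170: $35,670 meets the minimum, no increase.
Late-return penalty: 30 × $190 = $5,700
Damages plus late penalty: $35,670 + $5,700 = $41,370

$41,370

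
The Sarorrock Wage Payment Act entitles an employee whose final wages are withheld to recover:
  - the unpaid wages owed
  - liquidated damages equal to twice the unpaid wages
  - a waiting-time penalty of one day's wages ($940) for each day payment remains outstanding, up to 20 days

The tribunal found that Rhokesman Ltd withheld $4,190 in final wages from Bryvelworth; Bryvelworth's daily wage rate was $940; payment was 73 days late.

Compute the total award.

Total award: $31,370

Doubled: 2 × $4,190 = $8,380
Penalty days: min(73, 20) = 20
Waiting-time penalty: 20 × $940 = $18,800
Total award: $4,190 + $8,380 + $18,800 = $31,370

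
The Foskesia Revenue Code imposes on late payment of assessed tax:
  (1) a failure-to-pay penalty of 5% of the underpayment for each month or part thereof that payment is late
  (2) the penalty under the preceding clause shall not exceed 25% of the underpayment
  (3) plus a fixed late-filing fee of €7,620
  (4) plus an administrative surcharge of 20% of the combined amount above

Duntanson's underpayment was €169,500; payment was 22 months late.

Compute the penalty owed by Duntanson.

Accrued rate: 5% × 22 = 110%, capped at 25% → 25%
Failure-to-pay penalty: 25% of €169,500 = €42,375
Penalty before surcharge: €42,375 + €7,620 = €49,995
Administrative surcharge: 20% of €49,995 = €9,999
Total penalty: €49,995 + €9,999 = €59,994

€59,994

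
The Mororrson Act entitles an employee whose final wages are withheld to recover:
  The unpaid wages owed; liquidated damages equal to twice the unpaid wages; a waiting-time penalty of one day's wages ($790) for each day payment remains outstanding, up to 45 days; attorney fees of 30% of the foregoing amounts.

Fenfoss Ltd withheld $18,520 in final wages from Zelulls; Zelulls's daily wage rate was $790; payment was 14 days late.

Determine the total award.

Doubled: 2 × $18,520 = $37,040
Penalty days: min(14, 45) = 14
Waiting-time penalty: 14 × $790 = $11,060
Subtotal: $18,520 + $37,040 + $11,060 = $66,620
Attorney fees: 30% of $66,620 = $19,986
Total award: $66,620 + $19,986 = $86,606

$86,606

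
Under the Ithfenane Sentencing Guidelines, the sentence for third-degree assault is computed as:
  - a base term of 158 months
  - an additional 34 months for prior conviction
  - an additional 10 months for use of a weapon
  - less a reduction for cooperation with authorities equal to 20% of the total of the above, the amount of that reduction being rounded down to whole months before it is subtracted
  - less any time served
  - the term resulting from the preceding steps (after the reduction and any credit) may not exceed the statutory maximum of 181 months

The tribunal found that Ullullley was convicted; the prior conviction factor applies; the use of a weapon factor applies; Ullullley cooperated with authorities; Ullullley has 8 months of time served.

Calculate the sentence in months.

Prior conviction enhancement: +34 months
Use of a weapon enhancement: +10 months
Adjusted term: 158 months + 34 months + 10 months = 202 months
Cooperation with authorities reduction: 20% of 202 months = 40 months (rounded down)
After reduction: 202 − 40 = 162 months
Less time served: 162 months − 8 months = 154 months
Cap at 181 months: 154 months is within the cap, no reduction.

154 months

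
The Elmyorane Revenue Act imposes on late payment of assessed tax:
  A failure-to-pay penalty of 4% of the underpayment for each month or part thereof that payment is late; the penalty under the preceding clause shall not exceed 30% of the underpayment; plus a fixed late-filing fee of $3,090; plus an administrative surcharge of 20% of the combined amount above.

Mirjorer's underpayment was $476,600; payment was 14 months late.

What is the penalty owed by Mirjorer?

Penalty: $175,284

Accrued rate: 4% × 14 = 56%, capped at 30% → 30%
Failure-to-pay penalty: 30% of $476,600 = $142,980
Penalty before surcharge: $142,980 + $3,090 = $146,070
Administrative surcharge: 20% of $146,070 = $29,214
Total penalty: $146,070 + $29,214 = $175,284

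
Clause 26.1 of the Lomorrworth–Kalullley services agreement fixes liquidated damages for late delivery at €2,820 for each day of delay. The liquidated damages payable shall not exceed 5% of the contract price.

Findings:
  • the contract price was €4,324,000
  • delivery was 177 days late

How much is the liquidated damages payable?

Per-day damages: 177 × €2,820 = €499,140
Cap: 5% of €4,324,000 = €216,200
Cap at €216,200: €499,140 exceeds the cap → €216,200

€216,200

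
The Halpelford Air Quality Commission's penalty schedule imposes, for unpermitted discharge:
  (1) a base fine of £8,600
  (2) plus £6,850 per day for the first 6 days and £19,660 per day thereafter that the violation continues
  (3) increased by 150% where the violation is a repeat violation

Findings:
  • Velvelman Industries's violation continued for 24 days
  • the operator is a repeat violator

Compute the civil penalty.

First 6 days: 6 × £6,850 = £41,100
Remaining days: (24 − 6) × £19,660 = £353,880
Per-day component: £41,100 + £353,880 = £394,980
Base plus per-day: £8,600 + £394,980 = £403,580
Enhancement: 150% of £403,580 = £605,370
Enhanced fine: £403,580 + £605,370 = £1,008,950

Civil penalty: £1,008,950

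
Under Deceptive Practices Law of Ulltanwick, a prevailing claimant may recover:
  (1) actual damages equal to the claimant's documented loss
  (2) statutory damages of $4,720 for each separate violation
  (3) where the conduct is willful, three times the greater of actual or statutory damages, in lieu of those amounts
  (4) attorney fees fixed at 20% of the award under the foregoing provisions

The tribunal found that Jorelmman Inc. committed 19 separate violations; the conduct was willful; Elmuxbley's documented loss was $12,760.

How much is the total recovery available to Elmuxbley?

Statutory damages: 19 × $4,720 = $89,680
Greater of actual damages ($12,760) or statutory damages ($89,680): $89,680
Trebled: 3 × $89,680 = $269,040
Attorney fees: 20% of $269,040 = $53,808
Total recovery: $269,040 + $53,808 = $322,848

Total recovery: $322,848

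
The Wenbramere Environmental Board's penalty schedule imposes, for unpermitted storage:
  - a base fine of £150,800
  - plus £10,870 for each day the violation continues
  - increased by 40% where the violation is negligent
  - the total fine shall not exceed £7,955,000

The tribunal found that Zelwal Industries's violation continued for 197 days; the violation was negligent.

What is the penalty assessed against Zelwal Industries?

Per-day component: 197 × £10,870 = £2,141,390
Base plus per-day: £150,800 + £2,141,390 = £2,292,190
Enhancement: 40% of £2,292,190 = £916,876
Enhanced fine: £2,292,190 + £916,876 = £3,209,066
Cap at £7,955,000: £3,209,066 is within the cap, no reduction.

£3,209,066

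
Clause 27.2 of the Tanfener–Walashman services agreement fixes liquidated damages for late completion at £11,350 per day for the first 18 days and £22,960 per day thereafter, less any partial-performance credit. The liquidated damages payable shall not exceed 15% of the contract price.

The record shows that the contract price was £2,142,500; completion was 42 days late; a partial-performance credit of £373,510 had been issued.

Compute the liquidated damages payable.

£321,375

First 18 days: 18 × £11,350 = £204,300
Remaining days: (42 − 18) × £22,960 = £551,040
Accrued per-day damages: £204,300 + £551,040 = £755,340
Less partial-performance credit: £755,340 − £373,510 = £381,830
Cap: 15% of £2,142,500 = £321,375
Cap at £321,375: £381,830 exceeds the cap → £321,375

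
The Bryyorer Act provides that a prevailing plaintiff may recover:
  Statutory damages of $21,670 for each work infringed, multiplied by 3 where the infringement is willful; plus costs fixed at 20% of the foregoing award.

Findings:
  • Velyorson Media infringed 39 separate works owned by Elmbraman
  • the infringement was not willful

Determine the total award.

$1,014,156

Statutory damages: 39 × $21,670 = $845,130
Infringement not willful: no ×3 enhancement.
Costs: 20% of $845,130 = $169,026
Award plus costs: $845,130 + $169,026 = $1,014,156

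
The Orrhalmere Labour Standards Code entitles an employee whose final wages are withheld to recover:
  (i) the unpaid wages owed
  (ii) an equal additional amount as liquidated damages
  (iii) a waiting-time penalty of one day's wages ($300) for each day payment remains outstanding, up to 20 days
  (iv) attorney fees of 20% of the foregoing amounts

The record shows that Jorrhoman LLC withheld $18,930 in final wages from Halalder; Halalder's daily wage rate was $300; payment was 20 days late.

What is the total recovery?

Total award: $52,632

Liquidated damages (equal amount): $18,930
Penalty days: min(20, 20) = 20
Waiting-time penalty: 20 × $300 = $6,000
Subtotal: $18,930 + $18,930 + $6,000 = $43,860
Attorney fees: 20% of $43,860 = $8,772
Total award: $43,860 + $8,772 = $52,632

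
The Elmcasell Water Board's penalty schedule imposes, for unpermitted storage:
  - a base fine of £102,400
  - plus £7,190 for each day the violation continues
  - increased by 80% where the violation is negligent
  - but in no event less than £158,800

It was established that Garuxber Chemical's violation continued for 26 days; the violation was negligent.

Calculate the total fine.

Civil penalty: £520,812

Per-day component: 26 × £7,190 = £186,940
Base plus per-day: £102,400 + £186,940 = £289,340
Enhancement: 80% of £289,340 = £231,472
Enhanced fine: £289,340 + £231,472 = £520,812
Minimum £158,800: £520,812 meets the minimum, no increase.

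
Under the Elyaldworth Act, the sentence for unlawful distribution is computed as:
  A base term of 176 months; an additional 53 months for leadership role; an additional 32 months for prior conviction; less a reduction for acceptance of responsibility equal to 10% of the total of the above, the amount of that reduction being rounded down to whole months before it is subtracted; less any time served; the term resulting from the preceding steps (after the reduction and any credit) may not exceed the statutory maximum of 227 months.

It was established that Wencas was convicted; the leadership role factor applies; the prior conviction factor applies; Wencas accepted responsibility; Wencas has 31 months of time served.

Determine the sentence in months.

Leadership role enhancement: +53 months
Prior conviction enhancement: +32 months
Adjusted term: 176 months + 53 months + 32 months = 261 months
Acceptance of responsibility reduction: 10% of 261 months = 26 months (rounded down)
After reduction: 261 − 26 = 235 months
Less time served: 235 months − 31 months = 204 months
Cap at 227 months: 204 months is within the cap, no reduction.

204 months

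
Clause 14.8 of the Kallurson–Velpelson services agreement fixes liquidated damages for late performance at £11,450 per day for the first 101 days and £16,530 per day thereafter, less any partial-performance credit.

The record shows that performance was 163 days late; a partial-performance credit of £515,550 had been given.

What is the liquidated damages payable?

First 101 days: 101 × £11,450 = £1,156,450
Remaining days: (163 − 101) × £16,530 = £1,024,860
Accrued per-day damages: £1,156,450 + £1,024,860 = £2,181,310
Less partial-performance credit: £2,181,310 − £515,550 = £1,665,760

£1,665,760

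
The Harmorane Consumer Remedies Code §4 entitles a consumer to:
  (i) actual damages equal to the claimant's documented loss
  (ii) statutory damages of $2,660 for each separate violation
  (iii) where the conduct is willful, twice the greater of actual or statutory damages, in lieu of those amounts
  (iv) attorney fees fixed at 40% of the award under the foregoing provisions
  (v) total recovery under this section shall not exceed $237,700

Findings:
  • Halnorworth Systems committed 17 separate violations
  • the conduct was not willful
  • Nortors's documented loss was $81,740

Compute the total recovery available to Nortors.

$177,744

Statutory damages: 17 × $2,660 = $45,220
Conduct not willful: the in-lieu enhancement does not apply.
Actual plus statutory damages: $81,740 + $45,220 = $126,960
Attorney fees: 40% of $126,960 = $50,784
Total before cap: $126,960 + $50,784 = $177,744
Cap at $237,700: $177,744 is within the cap, no reduction.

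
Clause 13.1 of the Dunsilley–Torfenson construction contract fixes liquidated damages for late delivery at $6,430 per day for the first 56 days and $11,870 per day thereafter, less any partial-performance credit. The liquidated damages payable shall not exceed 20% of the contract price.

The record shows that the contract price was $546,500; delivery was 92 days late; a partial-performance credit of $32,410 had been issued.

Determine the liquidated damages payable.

Liquidated damages: $109,300

First 56 days: 56 × $6,430 = $360,080
Remaining days: (92 − 56) × $11,870 = $427,320
Accrued per-day damages: $360,080 + $427,320 = $787,400
Less partial-performance credit: $787,400 − $32,410 = $754,990
Cap: 20% of $546,500 = $109,300
Cap at $109,300: $754,990 exceeds the cap → $109,300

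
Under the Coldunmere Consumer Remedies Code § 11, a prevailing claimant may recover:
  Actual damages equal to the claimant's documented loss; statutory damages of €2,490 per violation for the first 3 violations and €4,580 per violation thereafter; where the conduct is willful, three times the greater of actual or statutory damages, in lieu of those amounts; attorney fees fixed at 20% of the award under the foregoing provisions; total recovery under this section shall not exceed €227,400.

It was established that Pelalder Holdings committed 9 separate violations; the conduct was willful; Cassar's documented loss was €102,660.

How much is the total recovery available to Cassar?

First 3 violations: 3 × €2,490 = €7,470
Remaining violations: (9 − 3) × €4,580 = €27,480
Statutory damages: €7,470 + €27,480 = €34,950
Greater of actual damages (€102,660) or statutory damages (€34,950): €102,660
Trebled: 3 × €102,660 = €307,980
Attorney fees: 20% of €307,980 = €61,596
Total before cap: €307,980 + €61,596 = €369,576
Cap at €227,400: €369,576 exceeds the cap → €227,400

€227,400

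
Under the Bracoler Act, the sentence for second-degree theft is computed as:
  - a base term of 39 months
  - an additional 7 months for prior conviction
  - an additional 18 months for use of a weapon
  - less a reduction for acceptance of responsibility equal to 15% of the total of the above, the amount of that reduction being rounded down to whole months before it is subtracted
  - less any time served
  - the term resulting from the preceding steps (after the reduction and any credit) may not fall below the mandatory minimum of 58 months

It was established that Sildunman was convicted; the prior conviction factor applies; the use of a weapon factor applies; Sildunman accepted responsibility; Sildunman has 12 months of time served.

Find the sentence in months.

Prior conviction enhancement: +7 months
Use of a weapon enhancement: +18 months
Adjusted term: 39 months + 7 months + 18 months = 64 months
Acceptance of responsibility reduction: 15% of 64 months = 9 months (rounded down)
After reduction: 64 − 9 = 55 months
Less time served: 55 months − 12 months = 43 months
Minimum 58 months: 43 months is below the minimum → 58 months

58 months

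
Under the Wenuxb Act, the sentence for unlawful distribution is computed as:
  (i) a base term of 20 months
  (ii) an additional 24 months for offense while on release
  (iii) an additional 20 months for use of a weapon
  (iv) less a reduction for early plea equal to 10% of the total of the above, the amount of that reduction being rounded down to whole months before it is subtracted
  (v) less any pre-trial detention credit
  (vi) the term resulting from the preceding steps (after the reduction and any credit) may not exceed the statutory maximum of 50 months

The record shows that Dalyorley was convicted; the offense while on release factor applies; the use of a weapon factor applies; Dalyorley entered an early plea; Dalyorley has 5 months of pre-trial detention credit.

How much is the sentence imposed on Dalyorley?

Offense while on release enhancement: +24 months
Use of a weapon enhancement: +20 months
Adjusted term: 20 months + 24 months + 20 months = 64 months
Early plea reduction: 10% of 64 months = 6 months (rounded down)
After reduction: 64 − 6 = 58 months
Less pre-trial detention credit: 58 months − 5 months = 53 months
Cap at 50 months: 53 months exceeds the cap → 50 months

50 months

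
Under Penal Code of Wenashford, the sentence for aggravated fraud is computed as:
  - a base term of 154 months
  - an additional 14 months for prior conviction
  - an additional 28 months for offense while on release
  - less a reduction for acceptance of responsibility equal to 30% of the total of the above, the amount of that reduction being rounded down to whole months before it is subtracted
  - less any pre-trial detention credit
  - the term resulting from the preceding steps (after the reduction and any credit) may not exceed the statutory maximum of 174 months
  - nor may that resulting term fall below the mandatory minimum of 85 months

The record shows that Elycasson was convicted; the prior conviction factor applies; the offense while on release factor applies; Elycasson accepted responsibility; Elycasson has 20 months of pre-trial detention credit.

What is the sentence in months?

Prior conviction enhancement: +14 months
Offense while on release enhancement: +28 months
Adjusted term: 154 months + 14 months + 28 months = 196 months
Acceptance of responsibility reduction: 30% of 196 months = 58 months (rounded down)
After reduction: 196 − 58 = 138 months
Less pre-trial detention credit: 138 months − 20 months = 118 months
Cap at 174 months: 118 months is within the cap, no reduction.
Minimum 85 months: 118 months meets the minimum, no increase.

118 months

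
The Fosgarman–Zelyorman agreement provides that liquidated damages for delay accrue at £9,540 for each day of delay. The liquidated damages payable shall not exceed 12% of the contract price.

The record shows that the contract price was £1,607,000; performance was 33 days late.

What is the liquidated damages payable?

Per-day damages: 33 × £9,540 = £314,820
Cap: 12% of £1,607,000 = £192,840
Cap at £192,840: £314,820 exceeds the cap → £192,840

£192,840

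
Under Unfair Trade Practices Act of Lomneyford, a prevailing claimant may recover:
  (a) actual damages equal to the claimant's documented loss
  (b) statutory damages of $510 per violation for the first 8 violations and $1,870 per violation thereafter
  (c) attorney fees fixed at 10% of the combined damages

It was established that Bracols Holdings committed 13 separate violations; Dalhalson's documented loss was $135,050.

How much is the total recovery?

$163,328

First 8 violations: 8 × $510 = $4,080
Remaining violations: (13 − 8) × $1,870 = $9,350
Statutory damages: $4,080 + $9,350 = $13,430
Combined damages: $135,050 + $13,430 = $148,480
Attorney fees: 10% of $148,480 = $14,848
Total recovery: $148,480 + $14,848 = $163,328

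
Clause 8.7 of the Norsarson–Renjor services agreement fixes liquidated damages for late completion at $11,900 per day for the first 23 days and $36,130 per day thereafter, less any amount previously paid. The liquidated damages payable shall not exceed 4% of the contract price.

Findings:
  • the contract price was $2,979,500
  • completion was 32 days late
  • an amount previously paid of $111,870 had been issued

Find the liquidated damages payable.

$119,180

First 23 days: 23 × $11,900 = $273,700
Remaining days: (32 − 23) × $36,130 = $325,170
Accrued per-day damages: $273,700 + $325,170 = $598,870
Less amount previously paid: $598,870 − $111,870 = $487,000
Cap: 4% of $2,979,500 = $119,180
Cap at $119,180: $487,000 exceeds the cap → $119,180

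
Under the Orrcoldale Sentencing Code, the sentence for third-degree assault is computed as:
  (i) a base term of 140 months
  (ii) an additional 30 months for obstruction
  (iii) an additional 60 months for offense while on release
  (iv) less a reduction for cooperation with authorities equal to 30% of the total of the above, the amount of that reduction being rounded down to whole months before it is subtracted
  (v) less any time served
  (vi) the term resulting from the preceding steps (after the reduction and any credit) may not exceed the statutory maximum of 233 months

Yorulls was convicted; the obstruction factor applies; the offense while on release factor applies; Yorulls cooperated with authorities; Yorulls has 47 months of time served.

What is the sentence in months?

114 months

Obstruction enhancement: +30 months
Offense while on release enhancement: +60 months
Adjusted term: 140 months + 30 months + 60 months = 230 months
Cooperation with authorities reduction: 30% of 230 months = 69 months (rounded down)
After reduction: 230 − 69 = 161 months
Less time served: 161 months − 47 months = 114 months
Cap at 233 months: 114 months is within the cap, no reduction.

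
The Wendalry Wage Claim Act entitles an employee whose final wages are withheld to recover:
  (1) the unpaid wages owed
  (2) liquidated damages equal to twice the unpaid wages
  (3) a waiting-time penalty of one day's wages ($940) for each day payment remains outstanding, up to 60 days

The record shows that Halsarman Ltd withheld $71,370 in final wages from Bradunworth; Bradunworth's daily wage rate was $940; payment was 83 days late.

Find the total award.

$270,510

Doubled: 2 × $71,370 = $142,740
Penalty days: min(83, 60) = 60
Waiting-time penalty: 60 × $940 = $56,400
Total award: $71,370 + $142,740 + $56,400 = $270,510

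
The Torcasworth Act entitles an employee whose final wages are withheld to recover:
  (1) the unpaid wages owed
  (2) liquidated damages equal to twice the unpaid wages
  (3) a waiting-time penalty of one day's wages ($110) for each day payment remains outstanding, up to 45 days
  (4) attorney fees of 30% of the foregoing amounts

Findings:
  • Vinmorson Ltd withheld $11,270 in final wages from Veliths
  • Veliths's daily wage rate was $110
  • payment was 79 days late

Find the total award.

Doubled: 2 × $11,270 = $22,540
Penalty days: min(79, 45) = 45
Waiting-time penalty: 45 × $110 = $4,950
Subtotal: $11,270 + $22,540 + $4,950 = $38,760
Attorney fees: 30% of $38,760 = $11,628
Total award: $38,760 + $11,628 = $50,388

$50,388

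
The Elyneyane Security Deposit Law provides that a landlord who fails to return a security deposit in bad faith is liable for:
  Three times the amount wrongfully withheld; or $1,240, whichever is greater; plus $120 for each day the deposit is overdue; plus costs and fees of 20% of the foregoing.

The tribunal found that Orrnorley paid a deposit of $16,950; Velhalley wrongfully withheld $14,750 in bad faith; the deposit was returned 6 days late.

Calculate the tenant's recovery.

Trebled: 3 × $14,750 = $44,250
Minimum $1,240: $44,250 meets the minimum, no increase.
Late-return penalty: 6 × $120 = $720
Damages plus late penalty: $44,250 + $720 = $44,970
Costs and fees: 20% of $44,970 = $8,994
Total recovery: $44,970 + $8,994 = $53,964

Recovery: $53,964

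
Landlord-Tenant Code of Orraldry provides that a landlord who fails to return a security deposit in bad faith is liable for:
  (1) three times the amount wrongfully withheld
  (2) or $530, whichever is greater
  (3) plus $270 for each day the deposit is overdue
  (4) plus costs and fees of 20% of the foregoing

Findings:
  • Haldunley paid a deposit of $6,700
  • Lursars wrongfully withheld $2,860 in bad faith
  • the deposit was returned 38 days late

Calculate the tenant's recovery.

Trebled: 3 × $2,860 = $8,580
Minimum $530: $8,580 meets the minimum, no increase.
Late-return penalty: 38 × $270 = $10,260
Damages plus late penalty: $8,580 + $10,260 = $18,840
Costs and fees: 20% of $18,840 = $3,768
Total recovery: $18,840 + $3,768 = $22,608

Recovery: $22,608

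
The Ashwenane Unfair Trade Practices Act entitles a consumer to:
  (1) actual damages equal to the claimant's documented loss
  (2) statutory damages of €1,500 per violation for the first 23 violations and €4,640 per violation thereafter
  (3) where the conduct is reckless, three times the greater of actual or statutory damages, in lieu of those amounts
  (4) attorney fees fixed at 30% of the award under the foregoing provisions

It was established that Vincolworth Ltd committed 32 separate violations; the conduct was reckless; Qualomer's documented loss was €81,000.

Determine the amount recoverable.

€315,900

First 23 violations: 23 × €1,500 = €34,500
Remaining violations: (32 − 23) × €4,640 = €41,760
Statutory damages: €34,500 + €41,760 = €76,260
Greater of actual damages (€81,000) or statutory damages (€76,260): €81,000
Trebled: 3 × €81,000 = €243,000
Attorney fees: 30% of €243,000 = €72,900
Total recovery: €243,000 + €72,900 = €315,900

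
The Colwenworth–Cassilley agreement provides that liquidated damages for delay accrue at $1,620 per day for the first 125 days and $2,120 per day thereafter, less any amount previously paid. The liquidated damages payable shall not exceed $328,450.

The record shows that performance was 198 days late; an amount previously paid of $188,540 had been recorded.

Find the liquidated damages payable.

$168,720

First 125 days: 125 × $1,620 = $202,500
Remaining days: (198 − 125) × $2,120 = $154,760
Accrued per-day damages: $202,500 + $154,760 = $357,260
Less amount previously paid: $357,260 − $188,540 = $168,720
Cap at $328,450: $168,720 is within the cap, no reduction.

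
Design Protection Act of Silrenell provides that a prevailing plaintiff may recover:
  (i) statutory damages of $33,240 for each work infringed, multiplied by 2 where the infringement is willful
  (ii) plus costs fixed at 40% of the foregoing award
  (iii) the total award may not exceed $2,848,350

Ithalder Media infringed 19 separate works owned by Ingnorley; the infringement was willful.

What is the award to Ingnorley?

Statutory damages: 19 × $33,240 = $631,560
Doubled: 2 × $631,560 = $1,263,120
Costs: 40% of $1,263,120 = $505,248
Award plus costs: $1,263,120 + $505,248 = $1,768,368
Cap at $2,848,350: $1,768,368 is within the cap, no reduction.

$1,768,368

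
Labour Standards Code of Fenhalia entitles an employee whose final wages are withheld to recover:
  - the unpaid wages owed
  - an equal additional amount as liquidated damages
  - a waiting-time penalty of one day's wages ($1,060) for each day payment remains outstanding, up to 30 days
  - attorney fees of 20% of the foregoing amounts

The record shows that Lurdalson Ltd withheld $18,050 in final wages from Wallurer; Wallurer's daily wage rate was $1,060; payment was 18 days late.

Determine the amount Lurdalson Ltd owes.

$66,216

Liquidated damages (equal amount): $18,050
Penalty days: min(18, 30) = 18
Waiting-time penalty: 18 × $1,060 = $19,080
Subtotal: $18,050 + $18,050 + $19,080 = $55,180
Attorney fees: 20% of $55,180 = $11,036
Total award: $55,180 + $11,036 = $66,216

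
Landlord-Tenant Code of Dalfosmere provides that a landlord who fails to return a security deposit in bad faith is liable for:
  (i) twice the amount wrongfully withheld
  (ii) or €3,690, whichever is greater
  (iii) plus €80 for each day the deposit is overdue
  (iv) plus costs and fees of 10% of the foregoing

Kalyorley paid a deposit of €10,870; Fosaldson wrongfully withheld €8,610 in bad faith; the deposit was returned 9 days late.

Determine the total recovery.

Recovery: €19,734

Doubled: 2 × €8,610 = €17,220
Minimum €3,690: €17,220 meets the minimum, no increase.
Late-return penalty: 9 × €80 = €720
Damages plus late penalty: €17,220 + €720 = €17,940
Costs and fees: 10% of €17,940 = €1,794
Total recovery: €17,940 + €1,794 = €19,734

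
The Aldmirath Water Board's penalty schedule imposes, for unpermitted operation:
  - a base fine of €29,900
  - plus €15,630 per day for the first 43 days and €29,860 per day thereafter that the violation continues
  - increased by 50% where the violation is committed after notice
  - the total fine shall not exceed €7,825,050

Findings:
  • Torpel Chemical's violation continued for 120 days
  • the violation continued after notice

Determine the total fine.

First 43 days: 43 × €15,630 = €672,090
Remaining days: (120 − 43) × €29,860 = €2,299,220
Per-day component: €672,090 + €2,299,220 = €2,971,310
Base plus per-day: €29,900 + €2,971,310 = €3,001,210
Enhancement: 50% of €3,001,210 = €1,500,605
Enhanced fine: €3,001,210 + €1,500,605 = €4,501,815
Cap at €7,825,050: €4,501,815 is within the cap, no reduction.

€4,501,815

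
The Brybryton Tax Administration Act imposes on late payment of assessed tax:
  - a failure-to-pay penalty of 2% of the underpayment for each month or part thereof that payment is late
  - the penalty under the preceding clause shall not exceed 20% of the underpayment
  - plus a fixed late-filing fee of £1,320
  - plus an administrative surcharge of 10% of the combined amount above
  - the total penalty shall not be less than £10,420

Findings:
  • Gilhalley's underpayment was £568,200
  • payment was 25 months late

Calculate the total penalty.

Penalty: £126,456

Accrued rate: 2% × 25 = 50%, capped at 20% → 20%
Failure-to-pay penalty: 20% of £568,200 = £113,640
Penalty before surcharge: £113,640 + £1,320 = £114,960
Administrative surcharge: 10% of £114,960 = £11,496
Total penalty: £114,960 + £11,496 = £126,456
Minimum £10,420: £126,456 meets the minimum, no increase.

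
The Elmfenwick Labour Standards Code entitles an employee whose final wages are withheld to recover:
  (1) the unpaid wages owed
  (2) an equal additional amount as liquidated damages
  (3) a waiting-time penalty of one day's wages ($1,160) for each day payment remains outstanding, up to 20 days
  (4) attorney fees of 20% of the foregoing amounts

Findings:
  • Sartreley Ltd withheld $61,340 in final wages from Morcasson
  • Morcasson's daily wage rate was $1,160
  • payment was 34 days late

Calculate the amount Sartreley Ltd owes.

$175,056

Liquidated damages (equal amount): $61,340
Penalty days: min(34, 20) = 20
Waiting-time penalty: 20 × $1,160 = $23,200
Subtotal: $61,340 + $61,340 + $23,200 = $145,880
Attorney fees: 20% of $145,880 = $29,176
Total award: $145,880 + $29,176 = $175,056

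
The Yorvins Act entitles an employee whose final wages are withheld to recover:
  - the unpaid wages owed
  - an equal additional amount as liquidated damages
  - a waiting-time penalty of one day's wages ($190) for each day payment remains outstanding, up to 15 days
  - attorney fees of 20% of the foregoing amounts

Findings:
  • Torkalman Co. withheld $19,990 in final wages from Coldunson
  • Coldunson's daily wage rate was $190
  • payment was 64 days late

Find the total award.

Liquidated damages (equal amount): $19,990
Penalty days: min(64, 15) = 15
Waiting-time penalty: 15 × $190 = $2,850
Subtotal: $19,990 + $19,990 + $2,850 = $42,830
Attorney fees: 20% of $42,830 = $8,566
Total award: $42,830 + $8,566 = $51,396

Total award: $51,396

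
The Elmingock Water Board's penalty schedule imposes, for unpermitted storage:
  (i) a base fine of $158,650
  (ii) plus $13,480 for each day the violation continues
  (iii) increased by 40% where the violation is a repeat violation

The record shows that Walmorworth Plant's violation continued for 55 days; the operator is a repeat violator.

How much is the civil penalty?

Civil penalty: $1,260,070

Per-day component: 55 × $13,480 = $741,400
Base plus per-day: $158,650 + $741,400 = $900,050
Enhancement: 40% of $900,050 = $360,020
Enhanced fine: $900,050 + $360,020 = $1,260,070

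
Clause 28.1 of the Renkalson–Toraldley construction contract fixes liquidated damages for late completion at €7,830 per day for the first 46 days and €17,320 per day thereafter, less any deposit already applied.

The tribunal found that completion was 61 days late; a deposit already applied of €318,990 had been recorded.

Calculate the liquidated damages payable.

First 46 days: 46 × €7,830 = €360,180
Remaining days: (61 − 46) × €17,320 = €259,800
Accrued per-day damages: €360,180 + €259,800 = €619,980
Less deposit already applied: €619,980 − €318,990 = €300,990

€300,990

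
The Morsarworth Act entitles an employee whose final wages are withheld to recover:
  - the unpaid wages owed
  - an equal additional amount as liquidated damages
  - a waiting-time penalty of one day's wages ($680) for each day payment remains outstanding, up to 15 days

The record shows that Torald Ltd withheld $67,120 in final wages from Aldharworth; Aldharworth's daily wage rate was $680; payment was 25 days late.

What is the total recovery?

Liquidated damages (equal amount): $67,120
Penalty days: min(25, 15) = 15
Waiting-time penalty: 15 × $680 = $10,200
Total award: $67,120 + $67,120 + $10,200 = $144,440

$144,440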